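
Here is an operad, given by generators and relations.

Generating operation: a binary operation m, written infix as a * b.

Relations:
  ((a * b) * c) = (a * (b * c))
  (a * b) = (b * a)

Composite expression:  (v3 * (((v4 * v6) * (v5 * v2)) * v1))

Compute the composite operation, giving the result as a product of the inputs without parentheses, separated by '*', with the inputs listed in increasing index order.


v1 * v2 * v3 * v4 * v5 * v6


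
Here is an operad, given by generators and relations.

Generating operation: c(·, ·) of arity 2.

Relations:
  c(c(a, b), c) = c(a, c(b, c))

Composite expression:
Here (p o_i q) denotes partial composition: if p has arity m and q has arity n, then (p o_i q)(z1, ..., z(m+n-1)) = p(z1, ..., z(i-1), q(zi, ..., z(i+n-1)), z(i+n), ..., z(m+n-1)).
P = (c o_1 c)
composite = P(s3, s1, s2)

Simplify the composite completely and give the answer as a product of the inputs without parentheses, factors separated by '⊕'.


s3 ⊕ s1 ⊕ s2

Associativity of c dissolves the nesting; only the s-input order survives.
c(s3, s1) collapses to s3 ⊕ s1
c(c(s3, s1), s2) collapses to s3 ⊕ s1 ⊕ s2


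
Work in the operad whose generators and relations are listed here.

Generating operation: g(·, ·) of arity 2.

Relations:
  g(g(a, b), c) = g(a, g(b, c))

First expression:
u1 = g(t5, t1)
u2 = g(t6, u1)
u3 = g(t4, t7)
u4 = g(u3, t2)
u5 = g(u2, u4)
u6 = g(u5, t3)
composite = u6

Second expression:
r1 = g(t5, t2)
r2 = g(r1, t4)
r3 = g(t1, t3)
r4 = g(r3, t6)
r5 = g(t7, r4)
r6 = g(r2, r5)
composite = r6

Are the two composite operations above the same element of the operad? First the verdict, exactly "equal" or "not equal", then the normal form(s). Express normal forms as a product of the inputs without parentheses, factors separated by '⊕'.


not equal: they reduce to t6 ⊕ t5 ⊕ t1 ⊕ t4 ⊕ t7 ⊕ t2 ⊕ t3 and t5 ⊕ t2 ⊕ t4 ⊕ t7 ⊕ t1 ⊕ t3 ⊕ t6

The first expression, normalized: t6 ⊕ t5 ⊕ t1 ⊕ t4 ⊕ t7 ⊕ t2 ⊕ t3
The second expression, normalized: t5 ⊕ t2 ⊕ t4 ⊕ t7 ⊕ t1 ⊕ t3 ⊕ t6
Distinct normal forms: not equal.


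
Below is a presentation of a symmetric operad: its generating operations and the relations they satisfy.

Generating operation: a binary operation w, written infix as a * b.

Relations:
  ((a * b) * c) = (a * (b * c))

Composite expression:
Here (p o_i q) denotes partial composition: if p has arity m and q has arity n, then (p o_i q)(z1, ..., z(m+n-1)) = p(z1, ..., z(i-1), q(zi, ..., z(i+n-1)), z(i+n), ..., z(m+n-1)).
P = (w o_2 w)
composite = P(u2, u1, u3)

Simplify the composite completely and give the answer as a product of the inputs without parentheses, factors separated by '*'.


u2 * u1 * u3

The w-tree's shape is irrelevant; the u-reading-order decides.
(u1 * u3) collapses to u1 * u3
(u2 * (u1 * u3)) collapses to u2 * u1 * u3


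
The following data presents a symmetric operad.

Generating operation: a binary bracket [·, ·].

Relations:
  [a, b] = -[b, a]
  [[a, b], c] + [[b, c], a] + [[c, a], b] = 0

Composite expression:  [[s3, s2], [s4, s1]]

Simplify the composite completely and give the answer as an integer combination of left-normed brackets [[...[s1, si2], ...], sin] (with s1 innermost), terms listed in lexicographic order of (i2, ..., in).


Expand each bracket as ab - ba; the s1-initial words give the coefficients.
Composite bracket: [[s3, s2], [s4, s1]]
Full expansion: 8 signed words from ab - ba (2^3 = 8).
Only words starting with s1 matter:
  the word s1s4s2s3 carries sign -1 and contributes -[[[s1, s4], s2], s3]
  the word s1s4s3s2 carries sign +1 and contributes +[[[s1, s4], s3], s2]

-[[[s1, s4], s2], s3] + [[[s1, s4], s3], s2]


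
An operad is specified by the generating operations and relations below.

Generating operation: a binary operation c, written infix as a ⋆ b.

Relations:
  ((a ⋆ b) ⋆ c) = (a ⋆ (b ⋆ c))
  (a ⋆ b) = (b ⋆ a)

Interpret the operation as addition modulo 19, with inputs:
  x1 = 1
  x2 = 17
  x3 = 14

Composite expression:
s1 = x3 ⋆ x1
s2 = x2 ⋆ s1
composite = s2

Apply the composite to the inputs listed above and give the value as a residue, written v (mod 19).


13 (mod 19)

(x3 ⋆ x1) = 15
(x2 ⋆ (x3 ⋆ x1)) = 13


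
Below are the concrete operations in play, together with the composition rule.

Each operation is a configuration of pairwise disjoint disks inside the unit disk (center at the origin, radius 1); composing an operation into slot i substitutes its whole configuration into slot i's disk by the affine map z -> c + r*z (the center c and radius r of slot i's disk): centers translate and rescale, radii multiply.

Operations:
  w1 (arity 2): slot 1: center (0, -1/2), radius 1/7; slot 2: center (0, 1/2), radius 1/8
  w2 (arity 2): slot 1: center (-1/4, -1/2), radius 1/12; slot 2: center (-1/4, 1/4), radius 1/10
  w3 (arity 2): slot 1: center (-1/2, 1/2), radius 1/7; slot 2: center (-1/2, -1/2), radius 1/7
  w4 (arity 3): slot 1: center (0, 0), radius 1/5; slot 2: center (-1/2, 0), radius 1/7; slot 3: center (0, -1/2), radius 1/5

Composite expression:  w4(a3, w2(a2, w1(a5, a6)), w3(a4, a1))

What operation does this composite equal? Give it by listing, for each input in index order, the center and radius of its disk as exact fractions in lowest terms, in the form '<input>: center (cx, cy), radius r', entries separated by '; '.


a1: center (-1/10, -3/5), radius 1/35; a2: center (-15/28, -1/14), radius 1/84; a3: center (0, 0), radius 1/5; a4: center (-1/10, -2/5), radius 1/35; a5: center (-15/28, 1/35), radius 1/490; a6: center (-15/28, 3/70), radius 1/560


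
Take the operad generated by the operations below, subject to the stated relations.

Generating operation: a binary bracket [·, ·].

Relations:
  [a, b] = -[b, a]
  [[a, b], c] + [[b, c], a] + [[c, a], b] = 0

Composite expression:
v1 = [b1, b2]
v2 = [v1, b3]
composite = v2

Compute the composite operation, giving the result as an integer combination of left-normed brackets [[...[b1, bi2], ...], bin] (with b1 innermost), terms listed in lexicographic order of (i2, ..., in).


[[b1, b2], b3]


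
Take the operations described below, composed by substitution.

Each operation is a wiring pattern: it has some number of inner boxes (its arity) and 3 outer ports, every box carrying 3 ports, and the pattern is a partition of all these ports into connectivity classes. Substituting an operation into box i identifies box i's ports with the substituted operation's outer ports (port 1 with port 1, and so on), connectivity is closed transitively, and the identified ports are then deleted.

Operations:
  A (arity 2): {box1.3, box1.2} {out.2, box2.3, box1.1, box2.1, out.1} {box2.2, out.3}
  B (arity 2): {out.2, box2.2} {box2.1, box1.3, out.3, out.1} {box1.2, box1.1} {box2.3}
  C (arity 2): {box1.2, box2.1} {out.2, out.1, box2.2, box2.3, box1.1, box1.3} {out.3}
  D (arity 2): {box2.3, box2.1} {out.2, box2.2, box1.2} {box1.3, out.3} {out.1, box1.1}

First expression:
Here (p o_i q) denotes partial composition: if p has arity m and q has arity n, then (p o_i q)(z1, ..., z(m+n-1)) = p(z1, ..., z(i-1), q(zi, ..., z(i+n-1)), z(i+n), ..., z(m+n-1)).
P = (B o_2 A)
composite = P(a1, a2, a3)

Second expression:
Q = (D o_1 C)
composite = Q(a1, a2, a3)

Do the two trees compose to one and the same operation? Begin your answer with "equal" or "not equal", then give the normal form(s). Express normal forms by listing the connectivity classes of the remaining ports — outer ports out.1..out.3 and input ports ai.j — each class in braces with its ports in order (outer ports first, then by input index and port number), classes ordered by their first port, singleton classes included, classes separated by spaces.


not equal: they reduce to {out.1, out.2, out.3, a1.3, a2.1, a3.1, a3.3} {a1.1, a1.2} {a2.2, a2.3} {a3.2} and {out.1, out.2, a1.1, a1.3, a2.2, a2.3, a3.2} {out.3} {a1.2, a2.1} {a3.1, a3.3}

The first expression, normalized: {out.1, out.2, out.3, a1.3, a2.1, a3.1, a3.3} {a1.1, a1.2} {a2.2, a2.3} {a3.2}
The second expression, normalized: {out.1, out.2, a1.1, a1.3, a2.2, a2.3, a3.2} {out.3} {a1.2, a2.1} {a3.1, a3.3}
Different reductions; not equal.


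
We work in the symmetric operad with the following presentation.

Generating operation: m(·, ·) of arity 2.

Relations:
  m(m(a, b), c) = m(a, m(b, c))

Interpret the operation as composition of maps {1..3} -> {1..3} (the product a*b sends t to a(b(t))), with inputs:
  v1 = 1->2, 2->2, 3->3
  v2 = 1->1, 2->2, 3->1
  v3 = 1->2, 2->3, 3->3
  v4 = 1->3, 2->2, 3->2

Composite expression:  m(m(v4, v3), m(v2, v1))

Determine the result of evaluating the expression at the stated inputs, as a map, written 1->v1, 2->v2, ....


1->2, 2->2, 3->2


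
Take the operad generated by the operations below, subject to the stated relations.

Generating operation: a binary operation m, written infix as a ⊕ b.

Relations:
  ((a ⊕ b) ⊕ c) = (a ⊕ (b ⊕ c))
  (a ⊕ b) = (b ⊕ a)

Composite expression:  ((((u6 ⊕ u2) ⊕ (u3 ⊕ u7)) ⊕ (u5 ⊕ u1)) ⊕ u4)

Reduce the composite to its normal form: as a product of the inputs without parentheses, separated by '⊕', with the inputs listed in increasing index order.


Reordering under m is free, so list the u-inputs canonically.
(u6 ⊕ u2) spells out as u6 ⊕ u2
(u3 ⊕ u7) spells out as u3 ⊕ u7
((u6 ⊕ u2) ⊕ (u3 ⊕ u7)) spells out as u6 ⊕ u2 ⊕ u3 ⊕ u7
(u5 ⊕ u1) spells out as u5 ⊕ u1
(((u6 ⊕ u2) ⊕ (u3 ⊕ u7)) ⊕ (u5 ⊕ u1)) spells out as u6 ⊕ u2 ⊕ u3 ⊕ u7 ⊕ u5 ⊕ u1
((((u6 ⊕ u2) ⊕ (u3 ⊕ u7)) ⊕ (u5 ⊕ u1)) ⊕ u4) spells out as u6 ⊕ u2 ⊕ u3 ⊕ u7 ⊕ u5 ⊕ u1 ⊕ u4
putting the inputs in ascending order: u1 ⊕ u2 ⊕ u3 ⊕ u4 ⊕ u5 ⊕ u6 ⊕ u7

u1 ⊕ u2 ⊕ u3 ⊕ u4 ⊕ u5 ⊕ u6 ⊕ u7


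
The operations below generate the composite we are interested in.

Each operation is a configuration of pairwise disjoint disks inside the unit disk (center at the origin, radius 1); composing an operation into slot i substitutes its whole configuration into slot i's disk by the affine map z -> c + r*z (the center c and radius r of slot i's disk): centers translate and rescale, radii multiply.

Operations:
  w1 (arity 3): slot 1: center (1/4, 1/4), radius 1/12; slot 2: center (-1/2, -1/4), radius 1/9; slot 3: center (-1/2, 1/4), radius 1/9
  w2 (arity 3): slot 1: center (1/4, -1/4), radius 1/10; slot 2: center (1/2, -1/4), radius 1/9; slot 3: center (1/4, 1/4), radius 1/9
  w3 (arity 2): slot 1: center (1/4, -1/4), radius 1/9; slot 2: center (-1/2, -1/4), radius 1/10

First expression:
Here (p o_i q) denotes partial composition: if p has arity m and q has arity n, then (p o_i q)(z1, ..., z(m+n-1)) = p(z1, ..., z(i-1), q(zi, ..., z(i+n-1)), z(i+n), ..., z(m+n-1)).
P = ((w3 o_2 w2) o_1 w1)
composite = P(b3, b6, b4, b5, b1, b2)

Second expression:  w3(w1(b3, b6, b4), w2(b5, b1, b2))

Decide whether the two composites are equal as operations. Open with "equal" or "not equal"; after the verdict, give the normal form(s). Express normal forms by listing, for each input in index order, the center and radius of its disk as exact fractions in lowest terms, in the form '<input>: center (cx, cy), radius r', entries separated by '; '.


equal — both sides give b1: center (-9/20, -11/40), radius 1/90; b2: center (-19/40, -9/40), radius 1/90; b3: center (5/18, -2/9), radius 1/108; b4: center (7/36, -2/9), radius 1/81; b5: center (-19/40, -11/40), radius 1/100; b6: center (7/36, -5/18), radius 1/81

The first expression, normalized: b1: center (-9/20, -11/40), radius 1/90; b2: center (-19/40, -9/40), radius 1/90; b3: center (5/18, -2/9), radius 1/108; b4: center (7/36, -2/9), radius 1/81; b5: center (-19/40, -11/40), radius 1/100; b6: center (7/36, -5/18), radius 1/81
The second expression, normalized: b1: center (-9/20, -11/40), radius 1/90; b2: center (-19/40, -9/40), radius 1/90; b3: center (5/18, -2/9), radius 1/108; b4: center (7/36, -2/9), radius 1/81; b5: center (-19/40, -11/40), radius 1/100; b6: center (7/36, -5/18), radius 1/81
Same normal form: equal.


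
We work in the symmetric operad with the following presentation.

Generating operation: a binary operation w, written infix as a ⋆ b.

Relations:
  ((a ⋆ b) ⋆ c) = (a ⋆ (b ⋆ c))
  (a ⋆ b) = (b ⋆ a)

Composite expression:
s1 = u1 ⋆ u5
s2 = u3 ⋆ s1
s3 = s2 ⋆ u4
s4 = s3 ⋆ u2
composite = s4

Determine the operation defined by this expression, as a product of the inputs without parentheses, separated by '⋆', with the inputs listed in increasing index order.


Shape and order are irrelevant to w; the u-input set decides.
(u1 ⋆ u5) linearizes to u1 ⋆ u5
(u3 ⋆ (u1 ⋆ u5)) linearizes to u3 ⋆ u1 ⋆ u5
((u3 ⋆ (u1 ⋆ u5)) ⋆ u4) linearizes to u3 ⋆ u1 ⋆ u5 ⋆ u4
(((u3 ⋆ (u1 ⋆ u5)) ⋆ u4) ⋆ u2) linearizes to u3 ⋆ u1 ⋆ u5 ⋆ u4 ⋆ u2
reordering the factors by index: u1 ⋆ u2 ⋆ u3 ⋆ u4 ⋆ u5

u1 ⋆ u2 ⋆ u3 ⋆ u4 ⋆ u5


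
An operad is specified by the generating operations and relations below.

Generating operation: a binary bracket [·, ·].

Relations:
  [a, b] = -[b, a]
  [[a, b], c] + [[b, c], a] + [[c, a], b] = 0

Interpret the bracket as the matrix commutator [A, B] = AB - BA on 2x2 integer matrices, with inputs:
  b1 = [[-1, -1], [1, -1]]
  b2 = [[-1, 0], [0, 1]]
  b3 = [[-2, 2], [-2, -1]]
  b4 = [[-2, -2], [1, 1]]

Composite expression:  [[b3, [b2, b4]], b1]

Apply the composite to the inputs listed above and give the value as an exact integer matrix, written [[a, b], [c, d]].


[[-2, -24], [-24, 2]]

[b2, b4] = [[0, 4], [2, 0]]
[b3, [b2, b4]] = [[12, -4], [2, -12]]
[[b3, [b2, b4]], b1] = [[-2, -24], [-24, 2]]


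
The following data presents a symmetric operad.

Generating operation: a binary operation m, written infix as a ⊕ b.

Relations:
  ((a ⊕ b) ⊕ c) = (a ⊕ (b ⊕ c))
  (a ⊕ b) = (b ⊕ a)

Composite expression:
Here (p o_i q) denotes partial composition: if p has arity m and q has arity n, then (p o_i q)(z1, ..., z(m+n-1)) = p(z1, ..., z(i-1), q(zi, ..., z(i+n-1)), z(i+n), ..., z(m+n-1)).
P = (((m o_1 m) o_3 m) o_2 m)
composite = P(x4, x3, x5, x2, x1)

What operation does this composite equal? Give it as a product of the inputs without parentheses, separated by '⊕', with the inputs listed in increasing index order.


x1 ⊕ x2 ⊕ x3 ⊕ x4 ⊕ x5

Key point: m commutes, so take the x-inputs in any fixed order.
(x3 ⊕ x5) unparenthesizes to x3 ⊕ x5
(x4 ⊕ (x3 ⊕ x5)) unparenthesizes to x4 ⊕ x3 ⊕ x5
(x2 ⊕ x1) unparenthesizes to x2 ⊕ x1
((x4 ⊕ (x3 ⊕ x5)) ⊕ (x2 ⊕ x1)) unparenthesizes to x4 ⊕ x3 ⊕ x5 ⊕ x2 ⊕ x1
commutativity sorts the factors: x1 ⊕ x2 ⊕ x3 ⊕ x4 ⊕ x5


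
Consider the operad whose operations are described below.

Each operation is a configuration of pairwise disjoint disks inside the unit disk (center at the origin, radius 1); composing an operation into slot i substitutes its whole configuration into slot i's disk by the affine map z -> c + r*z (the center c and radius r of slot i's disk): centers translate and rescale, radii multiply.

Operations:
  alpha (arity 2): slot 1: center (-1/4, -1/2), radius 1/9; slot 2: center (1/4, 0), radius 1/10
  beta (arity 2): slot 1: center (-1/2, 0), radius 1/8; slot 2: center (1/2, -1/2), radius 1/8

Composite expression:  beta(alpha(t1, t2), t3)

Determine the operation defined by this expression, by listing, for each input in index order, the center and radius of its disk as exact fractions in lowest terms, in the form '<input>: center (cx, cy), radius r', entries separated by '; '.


t1: center (-17/32, -1/16), radius 1/72; t2: center (-15/32, 0), radius 1/80; t3: center (1/2, -1/2), radius 1/8


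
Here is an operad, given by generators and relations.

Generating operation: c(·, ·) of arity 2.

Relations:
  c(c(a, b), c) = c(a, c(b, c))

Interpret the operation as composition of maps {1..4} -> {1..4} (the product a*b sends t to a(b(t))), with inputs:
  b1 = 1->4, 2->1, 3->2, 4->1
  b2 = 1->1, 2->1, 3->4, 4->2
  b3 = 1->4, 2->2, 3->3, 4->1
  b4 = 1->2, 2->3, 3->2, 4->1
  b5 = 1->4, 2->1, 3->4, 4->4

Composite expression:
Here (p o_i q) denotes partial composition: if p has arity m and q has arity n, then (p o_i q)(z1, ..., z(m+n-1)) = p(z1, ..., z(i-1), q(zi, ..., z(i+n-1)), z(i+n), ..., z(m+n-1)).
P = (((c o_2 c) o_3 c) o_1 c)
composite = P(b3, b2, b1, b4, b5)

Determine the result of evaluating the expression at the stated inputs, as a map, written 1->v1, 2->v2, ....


1->2, 2->4, 3->2, 4->2

c(b3, b2) = 1->4, 2->4, 3->1, 4->2
c(b4, b5) = 1->1, 2->2, 3->1, 4->1
c(b1, c(b4, b5)) = 1->4, 2->1, 3->4, 4->4
c(c(b3, b2), c(b1, c(b4, b5))) = 1->2, 2->4, 3->2, 4->2


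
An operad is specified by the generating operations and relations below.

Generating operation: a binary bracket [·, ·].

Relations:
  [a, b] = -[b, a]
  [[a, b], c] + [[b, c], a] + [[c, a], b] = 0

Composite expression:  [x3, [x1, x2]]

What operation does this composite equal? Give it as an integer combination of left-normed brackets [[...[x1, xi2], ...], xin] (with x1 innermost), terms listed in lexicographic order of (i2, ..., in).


Left-normed coefficients sit on the x1-initial expansion words.
Composite bracket: [x3, [x1, x2]]
Under [a, b] = ab - ba we get 4 signed associative words (2^2 = 4).
Keep just the words that open with x1:
  x1x2x3 appears with sign -1, giving the term -[[x1, x2], x3]

-[[x1, x2], x3]


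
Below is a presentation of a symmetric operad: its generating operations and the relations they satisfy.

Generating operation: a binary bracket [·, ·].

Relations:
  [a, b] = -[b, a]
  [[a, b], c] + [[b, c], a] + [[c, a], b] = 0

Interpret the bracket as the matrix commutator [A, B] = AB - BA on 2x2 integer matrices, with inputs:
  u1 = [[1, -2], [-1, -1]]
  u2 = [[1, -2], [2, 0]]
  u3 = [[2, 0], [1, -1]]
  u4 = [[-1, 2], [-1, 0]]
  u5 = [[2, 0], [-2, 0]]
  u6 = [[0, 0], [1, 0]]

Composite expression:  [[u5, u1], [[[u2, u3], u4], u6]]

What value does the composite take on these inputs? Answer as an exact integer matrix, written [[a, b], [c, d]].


[[-128, -16], [264, 128]]

[u5, u1] = [[-4, -4], [-2, 4]]
[u2, u3] = [[-2, 6], [5, 2]]
[[u2, u3], u4] = [[-16, -2], [-9, 16]]
[[[u2, u3], u4], u6] = [[-2, 0], [32, 2]]
[[u5, u1], [[[u2, u3], u4], u6]] = [[-128, -16], [264, 128]]


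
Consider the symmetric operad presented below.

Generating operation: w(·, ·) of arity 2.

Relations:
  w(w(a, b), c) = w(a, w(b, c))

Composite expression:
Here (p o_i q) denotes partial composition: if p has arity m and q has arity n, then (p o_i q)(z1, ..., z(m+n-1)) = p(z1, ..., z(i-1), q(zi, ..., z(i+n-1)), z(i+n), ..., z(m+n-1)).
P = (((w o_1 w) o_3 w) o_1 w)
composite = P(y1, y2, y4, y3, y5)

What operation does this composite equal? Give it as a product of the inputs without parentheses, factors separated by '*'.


Under associativity of w, the answer is the y's in reading order.
w(y1, y2) linearizes to y1 * y2
w(w(y1, y2), y4) linearizes to y1 * y2 * y4
w(y3, y5) linearizes to y3 * y5
w(w(w(y1, y2), y4), w(y3, y5)) linearizes to y1 * y2 * y4 * y3 * y5

y1 * y2 * y4 * y3 * y5


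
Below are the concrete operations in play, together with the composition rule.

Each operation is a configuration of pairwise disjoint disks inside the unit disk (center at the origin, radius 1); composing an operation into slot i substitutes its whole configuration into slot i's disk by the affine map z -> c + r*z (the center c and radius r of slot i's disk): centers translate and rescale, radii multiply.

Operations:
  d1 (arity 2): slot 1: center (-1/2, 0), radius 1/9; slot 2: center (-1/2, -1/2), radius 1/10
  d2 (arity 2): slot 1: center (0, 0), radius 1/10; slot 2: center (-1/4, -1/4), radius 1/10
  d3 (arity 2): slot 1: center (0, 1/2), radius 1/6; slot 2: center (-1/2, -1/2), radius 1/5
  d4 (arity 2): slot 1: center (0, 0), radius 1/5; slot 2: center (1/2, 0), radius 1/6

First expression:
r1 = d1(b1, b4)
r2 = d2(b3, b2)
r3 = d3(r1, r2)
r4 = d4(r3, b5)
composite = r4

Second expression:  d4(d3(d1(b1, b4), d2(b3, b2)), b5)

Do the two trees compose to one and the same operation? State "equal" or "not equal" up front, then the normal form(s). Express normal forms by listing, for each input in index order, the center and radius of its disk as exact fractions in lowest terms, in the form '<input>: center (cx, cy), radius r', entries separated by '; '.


equal — both sides give b1: center (-1/60, 1/10), radius 1/270; b2: center (-11/100, -11/100), radius 1/250; b3: center (-1/10, -1/10), radius 1/250; b4: center (-1/60, 1/12), radius 1/300; b5: center (1/2, 0), radius 1/6

Normal form of the first expression: b1: center (-1/60, 1/10), radius 1/270; b2: center (-11/100, -11/100), radius 1/250; b3: center (-1/10, -1/10), radius 1/250; b4: center (-1/60, 1/12), radius 1/300; b5: center (1/2, 0), radius 1/6
Normal form of the second expression: b1: center (-1/60, 1/10), radius 1/270; b2: center (-11/100, -11/100), radius 1/250; b3: center (-1/10, -1/10), radius 1/250; b4: center (-1/60, 1/12), radius 1/300; b5: center (1/2, 0), radius 1/6
One common form — equal.


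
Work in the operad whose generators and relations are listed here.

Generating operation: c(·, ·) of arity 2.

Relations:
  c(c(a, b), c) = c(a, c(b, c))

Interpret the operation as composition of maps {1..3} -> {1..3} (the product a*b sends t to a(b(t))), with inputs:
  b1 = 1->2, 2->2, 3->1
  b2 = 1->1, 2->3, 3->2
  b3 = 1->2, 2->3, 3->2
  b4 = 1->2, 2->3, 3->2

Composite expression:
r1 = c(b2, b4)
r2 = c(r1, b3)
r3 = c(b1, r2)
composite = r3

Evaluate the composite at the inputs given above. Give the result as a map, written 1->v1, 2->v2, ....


1->2, 2->1, 3->2

c(b2, b4) = 1->3, 2->2, 3->3
c(c(b2, b4), b3) = 1->2, 2->3, 3->2
c(b1, c(c(b2, b4), b3)) = 1->2, 2->1, 3->2


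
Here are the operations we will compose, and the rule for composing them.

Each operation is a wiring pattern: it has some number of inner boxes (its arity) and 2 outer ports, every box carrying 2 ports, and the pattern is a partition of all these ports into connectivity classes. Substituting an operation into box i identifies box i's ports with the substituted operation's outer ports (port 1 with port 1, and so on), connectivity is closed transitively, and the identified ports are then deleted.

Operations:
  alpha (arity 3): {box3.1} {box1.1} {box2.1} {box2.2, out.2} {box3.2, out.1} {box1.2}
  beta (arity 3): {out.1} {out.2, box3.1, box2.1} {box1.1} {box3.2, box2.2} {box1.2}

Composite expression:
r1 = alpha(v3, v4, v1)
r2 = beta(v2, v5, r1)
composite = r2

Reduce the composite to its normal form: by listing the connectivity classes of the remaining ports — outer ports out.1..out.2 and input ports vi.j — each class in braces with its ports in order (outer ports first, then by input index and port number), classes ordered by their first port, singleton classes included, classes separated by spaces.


Substituting into beta glues patterns; closure does the rest.
composing alpha on (v3, v4, v1), with out.j its own outer ports: {out.1, v1.2} {out.2, v4.2} {v1.1} {v3.1} {v3.2} {v4.1}
composing beta on (v2, v5, v3, v4, v1), with out.j its own outer ports: {out.1} {out.2, v1.2, v5.1} {v1.1} {v2.1} {v2.2} {v3.1} {v3.2} {v4.1} {v4.2, v5.2}

{out.1} {out.2, v1.2, v5.1} {v1.1} {v2.1} {v2.2} {v3.1} {v3.2} {v4.1} {v4.2, v5.2}


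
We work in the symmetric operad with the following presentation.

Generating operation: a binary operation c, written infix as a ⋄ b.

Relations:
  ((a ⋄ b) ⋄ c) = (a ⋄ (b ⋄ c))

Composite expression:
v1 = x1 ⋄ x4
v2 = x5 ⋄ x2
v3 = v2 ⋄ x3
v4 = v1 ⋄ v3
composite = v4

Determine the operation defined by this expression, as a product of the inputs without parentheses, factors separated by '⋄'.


x1 ⋄ x4 ⋄ x5 ⋄ x2 ⋄ x3


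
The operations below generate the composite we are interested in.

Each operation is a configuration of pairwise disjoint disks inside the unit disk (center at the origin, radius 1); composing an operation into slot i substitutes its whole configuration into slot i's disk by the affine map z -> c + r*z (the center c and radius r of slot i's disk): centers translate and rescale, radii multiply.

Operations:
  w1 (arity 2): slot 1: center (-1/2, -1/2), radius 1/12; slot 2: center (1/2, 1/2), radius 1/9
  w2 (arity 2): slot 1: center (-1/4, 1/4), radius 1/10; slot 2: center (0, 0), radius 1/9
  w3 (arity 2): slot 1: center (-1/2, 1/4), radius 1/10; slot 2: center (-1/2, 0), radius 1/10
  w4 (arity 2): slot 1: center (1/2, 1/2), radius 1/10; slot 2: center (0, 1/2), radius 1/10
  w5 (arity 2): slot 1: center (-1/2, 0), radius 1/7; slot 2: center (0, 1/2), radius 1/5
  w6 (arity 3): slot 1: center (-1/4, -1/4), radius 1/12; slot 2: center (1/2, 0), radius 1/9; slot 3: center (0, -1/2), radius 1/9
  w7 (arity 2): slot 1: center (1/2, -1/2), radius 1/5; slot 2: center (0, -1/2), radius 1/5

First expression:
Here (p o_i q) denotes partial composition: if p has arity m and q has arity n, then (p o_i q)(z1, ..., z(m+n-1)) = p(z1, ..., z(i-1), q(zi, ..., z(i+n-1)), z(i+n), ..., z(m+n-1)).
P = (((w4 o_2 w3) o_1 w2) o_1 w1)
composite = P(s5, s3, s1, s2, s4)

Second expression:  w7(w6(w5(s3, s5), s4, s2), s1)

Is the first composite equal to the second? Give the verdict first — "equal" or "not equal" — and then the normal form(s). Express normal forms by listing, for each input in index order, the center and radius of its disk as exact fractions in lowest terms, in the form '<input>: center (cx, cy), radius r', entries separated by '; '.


not equal — first s1: center (1/2, 1/2), radius 1/90; s2: center (-1/20, 21/40), radius 1/100; s3: center (12/25, 53/100), radius 1/900; s4: center (-1/20, 1/2), radius 1/100; s5: center (47/100, 13/25), radius 1/1200, second s1: center (0, -1/2), radius 1/5; s2: center (1/2, -3/5), radius 1/45; s3: center (53/120, -11/20), radius 1/420; s4: center (3/5, -1/2), radius 1/45; s5: center (9/20, -13/24), radius 1/300

The first expression, normalized: s1: center (1/2, 1/2), radius 1/90; s2: center (-1/20, 21/40), radius 1/100; s3: center (12/25, 53/100), radius 1/900; s4: center (-1/20, 1/2), radius 1/100; s5: center (47/100, 13/25), radius 1/1200
The second expression, normalized: s1: center (0, -1/2), radius 1/5; s2: center (1/2, -3/5), radius 1/45; s3: center (53/120, -11/20), radius 1/420; s4: center (3/5, -1/2), radius 1/45; s5: center (9/20, -13/24), radius 1/300
No match — not equal.


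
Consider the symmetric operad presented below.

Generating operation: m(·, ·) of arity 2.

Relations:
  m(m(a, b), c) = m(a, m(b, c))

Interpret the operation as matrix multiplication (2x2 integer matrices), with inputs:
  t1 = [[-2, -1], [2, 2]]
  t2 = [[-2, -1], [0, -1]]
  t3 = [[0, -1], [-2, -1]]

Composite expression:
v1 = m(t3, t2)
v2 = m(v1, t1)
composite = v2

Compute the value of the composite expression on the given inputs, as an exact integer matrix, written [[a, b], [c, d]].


[[2, 2], [-2, 2]]

m(t3, t2) = [[0, 1], [4, 3]]
m(m(t3, t2), t1) = [[2, 2], [-2, 2]]


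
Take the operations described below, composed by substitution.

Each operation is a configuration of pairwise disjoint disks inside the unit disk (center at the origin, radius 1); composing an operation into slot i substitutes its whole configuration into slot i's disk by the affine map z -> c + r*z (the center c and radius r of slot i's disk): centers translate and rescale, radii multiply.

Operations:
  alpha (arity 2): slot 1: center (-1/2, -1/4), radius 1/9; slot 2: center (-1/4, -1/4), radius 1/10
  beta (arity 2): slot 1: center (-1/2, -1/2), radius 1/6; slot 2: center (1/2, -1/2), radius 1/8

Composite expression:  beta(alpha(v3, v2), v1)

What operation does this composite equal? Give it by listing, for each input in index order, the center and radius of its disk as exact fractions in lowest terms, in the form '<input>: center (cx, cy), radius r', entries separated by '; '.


Affine substitution under beta: radii multiply and v-centers shift.
v3 passes through 2 substitutions, ending at center (-7/12, -13/24), radius 1/54
v2 passes through 2 substitutions, ending at center (-13/24, -13/24), radius 1/60
v1 passes through 1 substitution, ending at center (1/2, -1/2), radius 1/8

v1: center (1/2, -1/2), radius 1/8; v2: center (-13/24, -13/24), radius 1/60; v3: center (-7/12, -13/24), radius 1/54


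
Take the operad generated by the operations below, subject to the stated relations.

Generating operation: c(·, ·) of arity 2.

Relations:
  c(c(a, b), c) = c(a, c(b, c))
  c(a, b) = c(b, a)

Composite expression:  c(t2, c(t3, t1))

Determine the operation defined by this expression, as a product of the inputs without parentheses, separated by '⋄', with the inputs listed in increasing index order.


t1 ⋄ t2 ⋄ t3

Key point: c commutes, so take the t-inputs in any fixed order.
c(t3, t1) unparenthesizes to t3 ⋄ t1
c(t2, c(t3, t1)) unparenthesizes to t2 ⋄ t3 ⋄ t1
commutativity sorts the factors: t1 ⋄ t2 ⋄ t3


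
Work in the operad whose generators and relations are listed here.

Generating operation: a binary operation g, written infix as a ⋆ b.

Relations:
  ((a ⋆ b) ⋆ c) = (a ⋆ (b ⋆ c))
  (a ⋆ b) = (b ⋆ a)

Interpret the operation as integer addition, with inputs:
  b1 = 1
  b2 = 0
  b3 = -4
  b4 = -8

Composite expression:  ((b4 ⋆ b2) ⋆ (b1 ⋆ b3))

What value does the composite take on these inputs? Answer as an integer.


(b4 ⋆ b2) = -8
(b1 ⋆ b3) = -3
((b4 ⋆ b2) ⋆ (b1 ⋆ b3)) = -11

-11


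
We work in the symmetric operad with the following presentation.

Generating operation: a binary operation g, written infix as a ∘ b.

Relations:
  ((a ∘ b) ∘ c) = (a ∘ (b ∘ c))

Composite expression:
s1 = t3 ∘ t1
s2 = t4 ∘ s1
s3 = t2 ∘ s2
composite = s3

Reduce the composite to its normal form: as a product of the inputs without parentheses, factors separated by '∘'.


Every regrouping of g is equal, so read the t-inputs in written order.
(t3 ∘ t1) reduces to t3 ∘ t1
(t4 ∘ (t3 ∘ t1)) reduces to t4 ∘ t3 ∘ t1
(t2 ∘ (t4 ∘ (t3 ∘ t1))) reduces to t2 ∘ t4 ∘ t3 ∘ t1

t2 ∘ t4 ∘ t3 ∘ t1


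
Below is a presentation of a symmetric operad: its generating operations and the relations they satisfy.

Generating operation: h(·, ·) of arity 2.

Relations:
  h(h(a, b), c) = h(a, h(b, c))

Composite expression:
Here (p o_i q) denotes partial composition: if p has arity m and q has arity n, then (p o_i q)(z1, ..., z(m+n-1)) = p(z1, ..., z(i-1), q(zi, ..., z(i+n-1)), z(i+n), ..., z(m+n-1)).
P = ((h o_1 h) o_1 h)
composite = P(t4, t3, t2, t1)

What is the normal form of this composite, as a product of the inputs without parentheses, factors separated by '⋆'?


t4 ⋆ t3 ⋆ t2 ⋆ t1

The h-tree's shape is irrelevant; the t-reading-order decides.
h(t4, t3) collapses to t4 ⋆ t3
h(h(t4, t3), t2) collapses to t4 ⋆ t3 ⋆ t2
h(h(h(t4, t3), t2), t1) collapses to t4 ⋆ t3 ⋆ t2 ⋆ t1


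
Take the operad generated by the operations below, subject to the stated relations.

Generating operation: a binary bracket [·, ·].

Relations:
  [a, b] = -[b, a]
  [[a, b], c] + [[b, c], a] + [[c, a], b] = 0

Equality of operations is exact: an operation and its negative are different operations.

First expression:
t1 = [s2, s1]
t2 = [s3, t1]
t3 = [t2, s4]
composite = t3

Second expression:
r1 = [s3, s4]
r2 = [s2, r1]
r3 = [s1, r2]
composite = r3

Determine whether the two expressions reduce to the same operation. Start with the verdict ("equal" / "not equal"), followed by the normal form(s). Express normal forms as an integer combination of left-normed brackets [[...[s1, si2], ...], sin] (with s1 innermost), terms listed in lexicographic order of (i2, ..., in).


Normal form of the first expression: [[[s1, s2], s3], s4]
Normal form of the second expression: [[[s1, s2], s3], s4] - [[[s1, s2], s4], s3] - [[[s1, s3], s4], s2] + [[[s1, s4], s3], s2]
The normal forms differ: not equal.

not equal: they reduce to [[[s1, s2], s3], s4] and [[[s1, s2], s3], s4] - [[[s1, s2], s4], s3] - [[[s1, s3], s4], s2] + [[[s1, s4], s3], s2]


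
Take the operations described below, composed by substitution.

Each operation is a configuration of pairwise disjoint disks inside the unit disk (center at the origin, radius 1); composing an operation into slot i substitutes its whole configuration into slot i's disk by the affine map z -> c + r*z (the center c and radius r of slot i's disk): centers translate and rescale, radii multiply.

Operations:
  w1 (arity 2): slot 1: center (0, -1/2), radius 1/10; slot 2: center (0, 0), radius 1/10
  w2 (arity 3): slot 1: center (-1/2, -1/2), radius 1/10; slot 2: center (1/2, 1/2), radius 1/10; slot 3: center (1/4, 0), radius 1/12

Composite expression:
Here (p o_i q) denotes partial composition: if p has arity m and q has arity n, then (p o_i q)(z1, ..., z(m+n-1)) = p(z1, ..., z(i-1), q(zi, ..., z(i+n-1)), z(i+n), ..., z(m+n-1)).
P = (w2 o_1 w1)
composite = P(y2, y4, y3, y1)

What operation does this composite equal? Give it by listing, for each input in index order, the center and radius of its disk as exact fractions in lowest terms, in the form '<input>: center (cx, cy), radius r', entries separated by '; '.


y1: center (1/4, 0), radius 1/12; y2: center (-1/2, -11/20), radius 1/100; y3: center (1/2, 1/2), radius 1/10; y4: center (-1/2, -1/2), radius 1/100

Below w2, radii multiply path by path; the y-disk centers shift.
y2 passes through 2 substitutions, ending at center (-1/2, -11/20), radius 1/100
y4 passes through 2 substitutions, ending at center (-1/2, -1/2), radius 1/100
y3 passes through 1 substitution, ending at center (1/2, 1/2), radius 1/10
y1 passes through 1 substitution, ending at center (1/4, 0), radius 1/12


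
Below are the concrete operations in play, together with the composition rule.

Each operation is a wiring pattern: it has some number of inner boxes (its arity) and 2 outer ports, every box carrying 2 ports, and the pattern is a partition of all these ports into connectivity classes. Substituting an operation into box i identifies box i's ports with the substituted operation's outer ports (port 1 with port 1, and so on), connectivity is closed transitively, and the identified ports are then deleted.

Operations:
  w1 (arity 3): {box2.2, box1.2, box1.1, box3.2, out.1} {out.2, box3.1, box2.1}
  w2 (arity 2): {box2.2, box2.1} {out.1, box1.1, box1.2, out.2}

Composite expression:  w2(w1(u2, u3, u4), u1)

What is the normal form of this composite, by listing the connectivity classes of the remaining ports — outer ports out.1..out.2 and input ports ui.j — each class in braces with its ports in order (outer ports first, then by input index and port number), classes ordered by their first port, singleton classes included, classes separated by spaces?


{out.1, out.2, u2.1, u2.2, u3.1, u3.2, u4.1, u4.2} {u1.1, u1.2}

Reachability decides: close wires over w2-identified ports.
stage w1: inputs (u2, u3, u4), connectivity {out.1, u2.1, u2.2, u3.2, u4.2} {out.2, u3.1, u4.1}, out.j its boundary
stage w2: inputs (u2, u3, u4, u1), connectivity {out.1, out.2, u2.1, u2.2, u3.1, u3.2, u4.1, u4.2} {u1.1, u1.2}, out.j its boundary


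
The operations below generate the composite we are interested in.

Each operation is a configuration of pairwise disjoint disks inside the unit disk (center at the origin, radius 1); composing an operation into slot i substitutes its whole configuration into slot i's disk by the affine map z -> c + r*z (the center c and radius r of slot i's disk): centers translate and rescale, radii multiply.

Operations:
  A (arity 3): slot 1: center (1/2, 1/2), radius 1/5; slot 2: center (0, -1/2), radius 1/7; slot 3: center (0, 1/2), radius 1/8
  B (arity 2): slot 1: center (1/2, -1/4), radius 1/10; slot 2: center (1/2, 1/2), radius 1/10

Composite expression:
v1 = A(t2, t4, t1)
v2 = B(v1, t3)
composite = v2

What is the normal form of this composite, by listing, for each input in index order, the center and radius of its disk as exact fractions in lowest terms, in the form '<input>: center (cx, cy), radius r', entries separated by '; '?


t1: center (1/2, -1/5), radius 1/80; t2: center (11/20, -1/5), radius 1/50; t3: center (1/2, 1/2), radius 1/10; t4: center (1/2, -3/10), radius 1/70


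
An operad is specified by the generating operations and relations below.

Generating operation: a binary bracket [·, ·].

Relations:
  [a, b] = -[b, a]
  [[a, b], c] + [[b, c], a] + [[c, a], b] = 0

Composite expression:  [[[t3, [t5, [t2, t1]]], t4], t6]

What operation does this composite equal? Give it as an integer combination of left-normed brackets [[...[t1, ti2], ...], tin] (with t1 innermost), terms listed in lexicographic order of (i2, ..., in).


-[[[[[t1, t2], t5], t3], t4], t6]


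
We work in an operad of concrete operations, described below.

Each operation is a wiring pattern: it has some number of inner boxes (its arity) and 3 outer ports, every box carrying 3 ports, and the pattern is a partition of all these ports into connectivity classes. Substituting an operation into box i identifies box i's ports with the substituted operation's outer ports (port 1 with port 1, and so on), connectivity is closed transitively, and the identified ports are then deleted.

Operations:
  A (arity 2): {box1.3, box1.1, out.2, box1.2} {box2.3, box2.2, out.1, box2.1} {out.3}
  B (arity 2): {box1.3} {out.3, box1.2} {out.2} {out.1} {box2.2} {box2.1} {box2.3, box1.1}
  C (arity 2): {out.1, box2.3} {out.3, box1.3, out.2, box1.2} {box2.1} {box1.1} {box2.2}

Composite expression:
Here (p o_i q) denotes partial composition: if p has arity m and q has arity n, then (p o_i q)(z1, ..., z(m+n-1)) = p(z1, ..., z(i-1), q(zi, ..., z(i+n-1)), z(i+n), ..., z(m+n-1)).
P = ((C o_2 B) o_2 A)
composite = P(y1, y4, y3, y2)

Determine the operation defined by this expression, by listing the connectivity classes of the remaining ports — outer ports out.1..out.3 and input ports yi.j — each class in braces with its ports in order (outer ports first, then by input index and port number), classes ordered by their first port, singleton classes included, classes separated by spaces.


{out.1, y4.1, y4.2, y4.3} {out.2, out.3, y1.2, y1.3} {y1.1} {y2.1} {y2.2} {y2.3, y3.1, y3.2, y3.3}

After gluing at C, chains via deleted ports link the y-ports.
A over (y4, y3) gives {out.1, y3.1, y3.2, y3.3} {out.2, y4.1, y4.2, y4.3} {out.3}, out.j being that stage's outer ports
B over (y4, y3, y2) gives {out.1} {out.2} {out.3, y4.1, y4.2, y4.3} {y2.1} {y2.2} {y2.3, y3.1, y3.2, y3.3}, out.j being that stage's outer ports
C over (y1, y4, y3, y2) gives {out.1, y4.1, y4.2, y4.3} {out.2, out.3, y1.2, y1.3} {y1.1} {y2.1} {y2.2} {y2.3, y3.1, y3.2, y3.3}, out.j being that stage's outer ports


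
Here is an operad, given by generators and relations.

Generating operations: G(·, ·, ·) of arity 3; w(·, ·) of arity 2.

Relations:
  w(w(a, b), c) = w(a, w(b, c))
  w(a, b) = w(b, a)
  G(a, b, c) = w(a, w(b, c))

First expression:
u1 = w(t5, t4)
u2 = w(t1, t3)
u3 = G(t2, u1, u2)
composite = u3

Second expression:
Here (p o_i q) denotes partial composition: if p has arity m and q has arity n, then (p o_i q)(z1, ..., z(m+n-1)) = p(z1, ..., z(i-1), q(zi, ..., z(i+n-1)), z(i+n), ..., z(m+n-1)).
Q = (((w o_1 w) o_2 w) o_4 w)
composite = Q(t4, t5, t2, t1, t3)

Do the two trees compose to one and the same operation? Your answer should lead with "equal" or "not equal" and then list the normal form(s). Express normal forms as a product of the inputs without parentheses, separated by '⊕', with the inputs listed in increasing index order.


Normal form of the first expression: t1 ⊕ t2 ⊕ t3 ⊕ t4 ⊕ t5
Normal form of the second expression: t1 ⊕ t2 ⊕ t3 ⊕ t4 ⊕ t5
One common form — equal.

equal; both compose to t1 ⊕ t2 ⊕ t3 ⊕ t4 ⊕ t5


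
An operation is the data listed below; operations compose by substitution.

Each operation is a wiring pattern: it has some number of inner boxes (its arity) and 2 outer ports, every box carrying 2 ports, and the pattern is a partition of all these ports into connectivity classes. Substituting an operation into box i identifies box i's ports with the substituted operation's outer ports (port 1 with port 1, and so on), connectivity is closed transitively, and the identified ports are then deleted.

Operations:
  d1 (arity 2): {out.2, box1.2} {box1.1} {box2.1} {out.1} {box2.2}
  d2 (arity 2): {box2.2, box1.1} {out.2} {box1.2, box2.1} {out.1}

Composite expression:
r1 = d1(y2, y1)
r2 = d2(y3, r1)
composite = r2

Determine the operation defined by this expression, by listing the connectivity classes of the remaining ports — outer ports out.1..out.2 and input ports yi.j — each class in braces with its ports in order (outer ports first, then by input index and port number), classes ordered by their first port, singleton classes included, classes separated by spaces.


{out.1} {out.2} {y1.1} {y1.2} {y2.1} {y2.2, y3.1} {y3.2}

Two ports join when wires chain via d2-identified ports.
composing d1 on (y2, y1), with out.j its own outer ports: {out.1} {out.2, y2.2} {y1.1} {y1.2} {y2.1}
composing d2 on (y3, y2, y1), with out.j its own outer ports: {out.1} {out.2} {y1.1} {y1.2} {y2.1} {y2.2, y3.1} {y3.2}
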